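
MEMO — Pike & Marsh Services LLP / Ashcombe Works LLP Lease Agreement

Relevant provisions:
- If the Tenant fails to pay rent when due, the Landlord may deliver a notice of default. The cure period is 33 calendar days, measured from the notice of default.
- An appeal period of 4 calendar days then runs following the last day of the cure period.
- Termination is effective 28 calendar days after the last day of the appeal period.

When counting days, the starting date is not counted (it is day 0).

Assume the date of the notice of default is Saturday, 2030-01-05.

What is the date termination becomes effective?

The last day of the cure period: 2030-01-05 + 33 days = 2030-02-07.
The last day of the appeal period: 4 calendar days after 2030-02-07 is 2030-02-11.
Adding 28 calendar days to 2030-02-11 gives 2030-03-11, which is the date termination becomes effective.

2030-03-11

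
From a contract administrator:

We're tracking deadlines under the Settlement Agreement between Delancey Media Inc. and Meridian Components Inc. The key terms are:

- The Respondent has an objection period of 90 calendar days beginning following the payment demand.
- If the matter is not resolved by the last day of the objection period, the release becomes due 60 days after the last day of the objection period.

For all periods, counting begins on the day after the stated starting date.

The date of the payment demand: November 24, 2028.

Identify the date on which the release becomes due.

The last day of the objection period: November 24, 2028 + 90 days = February 22, 2029.
Adding 60 calendar days to February 22, 2029 gives April 23, 2029, which is the date on which the release becomes due.

April 23, 2029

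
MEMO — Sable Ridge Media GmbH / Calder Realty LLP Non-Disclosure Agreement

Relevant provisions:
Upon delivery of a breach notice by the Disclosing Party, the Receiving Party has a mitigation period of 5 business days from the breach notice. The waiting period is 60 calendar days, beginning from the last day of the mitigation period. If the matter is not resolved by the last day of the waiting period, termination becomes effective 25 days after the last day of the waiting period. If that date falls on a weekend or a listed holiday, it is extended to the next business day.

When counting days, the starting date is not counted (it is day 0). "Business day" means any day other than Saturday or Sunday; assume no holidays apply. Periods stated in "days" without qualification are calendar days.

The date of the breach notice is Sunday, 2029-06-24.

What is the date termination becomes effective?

2029-09-24

From Sunday, 2029-06-24, 5 business days (Jun 25, Jun 26, Jun 27, Jun 28, Jun 29, skipping weekends) brings us to Friday, 2029-06-29, which is the last day of the mitigation period.
The last day of the waiting period: 60 calendar days after 2029-06-29 is 2029-08-28.
The date termination becomes effective: 25 calendar days after 2029-08-28 is 2029-09-22. That falls on a Saturday, so it rolls to the next business day, Monday, 2029-09-24.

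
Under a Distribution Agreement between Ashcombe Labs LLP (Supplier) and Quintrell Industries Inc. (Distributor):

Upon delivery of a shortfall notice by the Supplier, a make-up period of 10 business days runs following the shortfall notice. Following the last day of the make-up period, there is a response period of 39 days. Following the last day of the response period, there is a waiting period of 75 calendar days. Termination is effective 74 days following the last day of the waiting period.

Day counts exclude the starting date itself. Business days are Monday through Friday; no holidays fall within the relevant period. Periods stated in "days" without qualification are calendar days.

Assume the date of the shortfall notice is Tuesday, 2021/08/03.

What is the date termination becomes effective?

The last day of the make-up period: counting 10 business days from Tuesday, 2021/08/03 (Aug 4, Aug 5, Aug 6, Aug 9, Aug 10, Aug 11, Aug 12, Aug 13, Aug 16, Aug 17, skipping weekends) reaches Tuesday, 2021/08/17.
Adding 39 calendar days to 2021/08/17 gives 2021/09/25, which is the last day of the response period.
The last day of the waiting period: 2021/09/25 + 75 days = 2021/12/09.
The date termination becomes effective: 74 calendar days after 2021/12/09 is 2022/02/21.

2022/02/21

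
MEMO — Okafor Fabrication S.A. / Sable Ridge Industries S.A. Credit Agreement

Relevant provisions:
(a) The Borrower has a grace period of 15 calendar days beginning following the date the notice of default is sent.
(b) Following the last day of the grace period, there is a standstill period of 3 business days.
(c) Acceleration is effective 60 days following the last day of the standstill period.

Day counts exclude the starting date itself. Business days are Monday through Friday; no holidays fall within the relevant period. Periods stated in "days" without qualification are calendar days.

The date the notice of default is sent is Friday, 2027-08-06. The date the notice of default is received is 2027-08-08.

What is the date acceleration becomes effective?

2027-10-24

The last day of the grace period: 2027-08-06 + 15 days = 2027-08-21.
The last day of the standstill period: counting 3 business days from Saturday, 2027-08-21 (Aug 23, Aug 24, Aug 25, skipping weekends) reaches Wednesday, 2027-08-25.
The date acceleration becomes effective: 2027-08-25 + 60 days = 2027-10-24.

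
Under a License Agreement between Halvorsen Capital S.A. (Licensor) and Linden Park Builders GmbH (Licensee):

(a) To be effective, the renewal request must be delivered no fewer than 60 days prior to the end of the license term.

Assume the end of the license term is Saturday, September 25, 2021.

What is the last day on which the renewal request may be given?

September 25, 2021 minus 60 days is July 27, 2021.

July 27, 2021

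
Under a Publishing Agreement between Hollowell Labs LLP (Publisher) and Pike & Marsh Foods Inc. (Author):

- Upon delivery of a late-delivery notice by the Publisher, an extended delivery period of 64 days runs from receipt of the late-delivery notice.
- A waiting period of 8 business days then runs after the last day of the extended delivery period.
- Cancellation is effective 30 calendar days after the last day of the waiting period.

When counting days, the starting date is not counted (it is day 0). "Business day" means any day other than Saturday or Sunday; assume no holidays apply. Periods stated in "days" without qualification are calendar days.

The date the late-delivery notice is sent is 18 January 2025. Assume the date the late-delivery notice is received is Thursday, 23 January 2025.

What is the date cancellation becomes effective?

The last day of the extended delivery period: 23 January 2025 + 64 days = 28 March 2025.
The last day of the waiting period: counting 8 business days from Friday, 28 March 2025 (Mar 31, Apr 1, Apr 2, Apr 3, Apr 4, Apr 7, Apr 8, Apr 9, skipping weekends) reaches Wednesday, 9 April 2025.
The date cancellation becomes effective: 9 April 2025 + 30 days = 9 May 2025.

9 May 2025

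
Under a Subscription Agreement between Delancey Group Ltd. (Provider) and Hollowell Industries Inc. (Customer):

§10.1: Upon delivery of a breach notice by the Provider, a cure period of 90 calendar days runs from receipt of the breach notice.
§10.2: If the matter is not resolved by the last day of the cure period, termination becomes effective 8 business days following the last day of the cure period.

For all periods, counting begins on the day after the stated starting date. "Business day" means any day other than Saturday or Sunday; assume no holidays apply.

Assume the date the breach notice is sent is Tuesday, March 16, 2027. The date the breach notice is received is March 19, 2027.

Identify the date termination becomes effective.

The last day of the cure period: 90 calendar days after March 19, 2027 is June 17, 2027.
From Thursday, June 17, 2027, 8 business days (Jun 18, Jun 21, Jun 22, Jun 23, Jun 24, Jun 25, Jun 28, Jun 29, skipping weekends) brings us to Tuesday, June 29, 2027, which is the date termination becomes effective.

June 29, 2027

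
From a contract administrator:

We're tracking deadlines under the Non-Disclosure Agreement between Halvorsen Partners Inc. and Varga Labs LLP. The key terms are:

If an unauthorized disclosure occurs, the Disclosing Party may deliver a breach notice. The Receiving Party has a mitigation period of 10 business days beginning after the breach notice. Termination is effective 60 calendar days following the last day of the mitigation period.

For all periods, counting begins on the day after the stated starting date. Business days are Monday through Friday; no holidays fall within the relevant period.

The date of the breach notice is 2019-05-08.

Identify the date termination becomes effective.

2019-07-21

From Wednesday, 2019-05-08, 10 business days (May 9, May 10, May 13, May 14, May 15, May 16, May 17, May 20, May 21, May 22, skipping weekends) brings us to Wednesday, 2019-05-22, which is the last day of the mitigation period.
Adding 60 calendar days to 2019-05-22 gives 2019-07-21, which is the date termination becomes effective.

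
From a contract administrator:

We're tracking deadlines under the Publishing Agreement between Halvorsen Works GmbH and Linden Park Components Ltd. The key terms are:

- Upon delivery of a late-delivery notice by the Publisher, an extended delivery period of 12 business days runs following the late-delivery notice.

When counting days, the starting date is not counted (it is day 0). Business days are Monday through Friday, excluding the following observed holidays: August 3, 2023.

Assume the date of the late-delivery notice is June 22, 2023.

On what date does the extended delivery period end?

July 10, 2023

From Thursday, June 22, 2023, 12 business days (Jun 23, Jun 26, Jun 27, Jun 28, …, Jul 6, Jul 7, Jul 10, skipping weekends) brings us to Monday, July 10, 2023, which is the last day of the extended delivery period.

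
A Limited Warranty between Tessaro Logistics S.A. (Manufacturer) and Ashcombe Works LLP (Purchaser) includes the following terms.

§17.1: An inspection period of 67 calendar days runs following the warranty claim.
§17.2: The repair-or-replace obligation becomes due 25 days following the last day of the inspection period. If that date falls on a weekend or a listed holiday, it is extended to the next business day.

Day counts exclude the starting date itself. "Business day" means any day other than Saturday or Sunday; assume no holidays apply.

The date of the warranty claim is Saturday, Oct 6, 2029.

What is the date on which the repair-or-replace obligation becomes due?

The last day of the inspection period: 67 calendar days after Oct 6, 2029 is Dec 12, 2029.
Adding 25 calendar days to Dec 12, 2029 gives Jan 6, 2030, which is the date on which the repair-or-replace obligation becomes due. That falls on a Sunday, so it rolls to the next business day, Monday, Jan 7, 2030.

Jan 7, 2030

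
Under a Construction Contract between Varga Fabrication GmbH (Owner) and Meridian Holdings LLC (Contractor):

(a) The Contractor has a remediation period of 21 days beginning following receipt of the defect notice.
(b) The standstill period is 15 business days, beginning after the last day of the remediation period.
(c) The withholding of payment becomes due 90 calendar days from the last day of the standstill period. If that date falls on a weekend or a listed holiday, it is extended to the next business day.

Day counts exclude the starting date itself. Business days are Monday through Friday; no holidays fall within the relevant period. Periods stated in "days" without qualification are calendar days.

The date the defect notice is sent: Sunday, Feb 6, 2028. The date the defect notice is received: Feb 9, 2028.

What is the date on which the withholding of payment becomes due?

The last day of the remediation period: 21 calendar days after Feb 9, 2028 is Mar 1, 2028.
The last day of the standstill period: 15 business days after Wednesday, Mar 1, 2028, skipping weekends — Mar 2, Mar 3, Mar 6, Mar 7, …, Mar 20, Mar 21, Mar 22 — lands on Wednesday, Mar 22, 2028.
Adding 90 calendar days to Mar 22, 2028 gives Jun 20, 2028, which is the date on which the withholding of payment becomes due. Jun 20, 2028 is a Tuesday, so no roll-forward applies.

Jun 20, 2028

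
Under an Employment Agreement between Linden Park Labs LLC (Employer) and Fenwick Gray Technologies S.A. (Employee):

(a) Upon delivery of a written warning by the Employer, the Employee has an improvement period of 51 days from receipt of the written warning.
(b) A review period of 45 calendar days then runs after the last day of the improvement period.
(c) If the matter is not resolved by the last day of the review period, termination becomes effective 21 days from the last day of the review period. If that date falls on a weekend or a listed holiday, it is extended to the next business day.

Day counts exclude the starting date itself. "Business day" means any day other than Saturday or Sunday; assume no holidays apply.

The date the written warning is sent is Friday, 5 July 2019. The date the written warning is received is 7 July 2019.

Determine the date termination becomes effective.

The last day of the improvement period: 7 July 2019 + 51 days = 27 August 2019.
The last day of the review period: 45 calendar days after 27 August 2019 is 11 October 2019.
The date termination becomes effective: 11 October 2019 + 21 days = 1 November 2019. 1 November 2019 is a Friday, so no roll-forward applies.

1 November 2019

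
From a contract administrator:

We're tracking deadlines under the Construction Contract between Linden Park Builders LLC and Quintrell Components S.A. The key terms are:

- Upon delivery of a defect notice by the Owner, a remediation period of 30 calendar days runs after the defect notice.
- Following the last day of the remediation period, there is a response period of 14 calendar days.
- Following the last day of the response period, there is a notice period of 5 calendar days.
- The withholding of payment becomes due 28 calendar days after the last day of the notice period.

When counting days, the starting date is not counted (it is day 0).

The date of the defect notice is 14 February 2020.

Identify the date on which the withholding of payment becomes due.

The last day of the remediation period: 14 February 2020 + 30 days = 15 March 2020.
Adding 14 calendar days to 15 March 2020 gives 29 March 2020, which is the last day of the response period.
Adding 5 calendar days to 29 March 2020 gives 3 April 2020, which is the last day of the notice period.
Adding 28 calendar days to 3 April 2020 gives 1 May 2020, which is the date on which the withholding of payment becomes due.

1 May 2020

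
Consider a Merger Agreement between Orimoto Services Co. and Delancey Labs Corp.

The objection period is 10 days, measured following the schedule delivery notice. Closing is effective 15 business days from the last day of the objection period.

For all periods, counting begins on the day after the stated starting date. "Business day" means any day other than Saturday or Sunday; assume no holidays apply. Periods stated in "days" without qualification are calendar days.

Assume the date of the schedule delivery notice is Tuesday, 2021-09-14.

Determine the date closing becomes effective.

2021-10-15

Adding 10 calendar days to 2021-09-14 gives 2021-09-24, which is the last day of the objection period.
The date closing becomes effective: counting 15 business days from Friday, 2021-09-24 (Sep 27, Sep 28, Sep 29, Sep 30, …, Oct 13, Oct 14, Oct 15, skipping weekends) reaches Friday, 2021-10-15.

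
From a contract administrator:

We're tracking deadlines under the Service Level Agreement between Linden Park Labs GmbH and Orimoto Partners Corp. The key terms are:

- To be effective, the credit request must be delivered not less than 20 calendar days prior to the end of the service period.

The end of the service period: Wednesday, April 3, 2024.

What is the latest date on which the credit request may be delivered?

Counting back 20 calendar days from April 3, 2024 gives March 14, 2024.

March 14, 2024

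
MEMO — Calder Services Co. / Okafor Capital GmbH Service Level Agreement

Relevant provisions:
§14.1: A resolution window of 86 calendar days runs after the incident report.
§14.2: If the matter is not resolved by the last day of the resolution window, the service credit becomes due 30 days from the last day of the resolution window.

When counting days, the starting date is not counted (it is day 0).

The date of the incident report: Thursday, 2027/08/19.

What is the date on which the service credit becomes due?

The last day of the resolution window: 86 calendar days after 2027/08/19 is 2027/11/13.
The date on which the service credit becomes due: 30 calendar days after 2027/11/13 is 2027/12/13.

2027/12/13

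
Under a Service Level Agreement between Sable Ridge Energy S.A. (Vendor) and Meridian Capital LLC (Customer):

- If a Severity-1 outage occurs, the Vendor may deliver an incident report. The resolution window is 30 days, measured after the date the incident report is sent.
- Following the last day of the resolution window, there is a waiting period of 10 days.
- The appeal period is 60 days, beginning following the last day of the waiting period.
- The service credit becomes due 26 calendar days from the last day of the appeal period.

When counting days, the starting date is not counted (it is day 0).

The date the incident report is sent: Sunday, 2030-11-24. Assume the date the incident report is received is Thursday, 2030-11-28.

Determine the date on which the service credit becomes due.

Adding 30 calendar days to 2030-11-24 gives 2030-12-24, which is the last day of the resolution window.
Adding 10 calendar days to 2030-12-24 gives 2031-01-03, which is the last day of the waiting period.
The last day of the appeal period: 60 calendar days after 2031-01-03 is 2031-03-04.
The date on which the service credit becomes due: 26 calendar days after 2031-03-04 is 2031-03-30.

2031-03-30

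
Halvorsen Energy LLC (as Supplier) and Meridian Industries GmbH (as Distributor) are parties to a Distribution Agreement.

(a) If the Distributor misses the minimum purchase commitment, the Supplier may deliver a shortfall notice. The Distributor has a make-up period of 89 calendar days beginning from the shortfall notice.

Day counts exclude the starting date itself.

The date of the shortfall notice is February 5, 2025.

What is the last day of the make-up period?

The last day of the make-up period: 89 calendar days after February 5, 2025 is May 5, 2025.

May 5, 2025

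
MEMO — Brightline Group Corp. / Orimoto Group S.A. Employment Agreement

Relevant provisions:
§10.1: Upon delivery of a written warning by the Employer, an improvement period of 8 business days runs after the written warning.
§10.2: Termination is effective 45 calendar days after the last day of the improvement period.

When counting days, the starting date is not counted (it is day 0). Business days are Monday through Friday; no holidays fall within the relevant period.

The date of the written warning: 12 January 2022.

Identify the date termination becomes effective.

From Wednesday, 12 January 2022, 8 business days (Jan 13, Jan 14, Jan 17, Jan 18, Jan 19, Jan 20, Jan 21, Jan 24, skipping weekends) brings us to Monday, 24 January 2022, which is the last day of the improvement period.
Adding 45 calendar days to 24 January 2022 gives 10 March 2022, which is the date termination becomes effective.

10 March 2022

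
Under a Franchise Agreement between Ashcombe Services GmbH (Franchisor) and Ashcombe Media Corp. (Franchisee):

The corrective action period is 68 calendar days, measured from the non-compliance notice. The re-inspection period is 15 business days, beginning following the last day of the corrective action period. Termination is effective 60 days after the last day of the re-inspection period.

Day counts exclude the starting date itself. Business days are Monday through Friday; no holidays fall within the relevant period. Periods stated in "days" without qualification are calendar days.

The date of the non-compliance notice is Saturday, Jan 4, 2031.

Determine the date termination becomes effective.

The last day of the corrective action period: 68 calendar days after Jan 4, 2031 is Mar 13, 2031.
The last day of the re-inspection period: 15 business days after Thursday, Mar 13, 2031, skipping weekends — Mar 14, Mar 17, Mar 18, Mar 19, …, Apr 1, Apr 2, Apr 3 — lands on Thursday, Apr 3, 2031.
The date termination becomes effective: 60 calendar days after Apr 3, 2031 is Jun 2, 2031.

Jun 2, 2031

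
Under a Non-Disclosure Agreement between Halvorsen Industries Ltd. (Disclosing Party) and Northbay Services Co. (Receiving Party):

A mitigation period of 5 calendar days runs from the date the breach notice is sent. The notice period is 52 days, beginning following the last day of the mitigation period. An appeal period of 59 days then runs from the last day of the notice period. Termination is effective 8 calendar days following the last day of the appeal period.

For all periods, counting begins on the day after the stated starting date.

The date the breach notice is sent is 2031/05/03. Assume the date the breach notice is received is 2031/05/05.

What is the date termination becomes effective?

2031/09/04

Adding 5 calendar days to 2031/05/03 gives 2031/05/08, which is the last day of the mitigation period.
The last day of the notice period: 2031/05/08 + 52 days = 2031/06/29.
The last day of the appeal period: 2031/06/29 + 59 days = 2031/08/27.
The date termination becomes effective: 2031/08/27 + 8 days = 2031/09/04.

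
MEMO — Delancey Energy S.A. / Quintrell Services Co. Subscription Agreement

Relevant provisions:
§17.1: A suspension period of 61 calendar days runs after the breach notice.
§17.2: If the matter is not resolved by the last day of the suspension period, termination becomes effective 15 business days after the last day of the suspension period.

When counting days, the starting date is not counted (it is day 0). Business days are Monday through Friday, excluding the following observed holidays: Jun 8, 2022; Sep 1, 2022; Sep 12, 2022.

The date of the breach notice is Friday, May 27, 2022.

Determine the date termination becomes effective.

The last day of the suspension period: 61 calendar days after May 27, 2022 is Jul 27, 2022.
From Wednesday, Jul 27, 2022, 15 business days (Jul 28, Jul 29, Aug 1, Aug 2, …, Aug 15, Aug 16, Aug 17, skipping weekends) brings us to Wednesday, Aug 17, 2022, which is the date termination becomes effective.

Aug 17, 2022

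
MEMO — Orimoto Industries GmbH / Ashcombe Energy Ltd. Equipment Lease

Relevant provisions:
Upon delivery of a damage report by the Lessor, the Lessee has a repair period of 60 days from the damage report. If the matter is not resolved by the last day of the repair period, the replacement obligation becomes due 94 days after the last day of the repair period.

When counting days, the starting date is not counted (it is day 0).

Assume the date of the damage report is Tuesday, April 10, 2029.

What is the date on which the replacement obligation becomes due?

September 11, 2029

The last day of the repair period: 60 calendar days after April 10, 2029 is June 9, 2029.
The date on which the replacement obligation becomes due: June 9, 2029 + 94 days = September 11, 2029.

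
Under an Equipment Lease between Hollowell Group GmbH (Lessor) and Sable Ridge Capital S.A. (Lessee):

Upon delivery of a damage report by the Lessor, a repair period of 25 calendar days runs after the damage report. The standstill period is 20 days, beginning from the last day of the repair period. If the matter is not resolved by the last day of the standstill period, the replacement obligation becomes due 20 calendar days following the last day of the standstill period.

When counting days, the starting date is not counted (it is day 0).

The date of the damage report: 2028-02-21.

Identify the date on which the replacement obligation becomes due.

The last day of the repair period: 25 calendar days after 2028-02-21 is 2028-03-17.
Adding 20 calendar days to 2028-03-17 gives 2028-04-06, which is the last day of the standstill period.
Adding 20 calendar days to 2028-04-06 gives 2028-04-26, which is the date on which the replacement obligation becomes due.

2028-04-26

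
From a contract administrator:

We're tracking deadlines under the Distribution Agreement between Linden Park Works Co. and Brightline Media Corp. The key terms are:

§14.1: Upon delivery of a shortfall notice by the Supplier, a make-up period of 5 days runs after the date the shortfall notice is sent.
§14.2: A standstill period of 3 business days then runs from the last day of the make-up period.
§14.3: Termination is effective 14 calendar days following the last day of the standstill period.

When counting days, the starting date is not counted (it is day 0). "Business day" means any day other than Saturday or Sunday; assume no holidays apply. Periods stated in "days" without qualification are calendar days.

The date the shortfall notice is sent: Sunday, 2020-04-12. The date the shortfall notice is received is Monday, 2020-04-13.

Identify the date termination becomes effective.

2020-05-06

The last day of the make-up period: 5 calendar days after 2020-04-12 is 2020-04-17.
The last day of the standstill period: 3 business days after Friday, 2020-04-17, skipping weekends — Apr 20, Apr 21, Apr 22 — lands on Wednesday, 2020-04-22.
The date termination becomes effective: 14 calendar days after 2020-04-22 is 2020-05-06.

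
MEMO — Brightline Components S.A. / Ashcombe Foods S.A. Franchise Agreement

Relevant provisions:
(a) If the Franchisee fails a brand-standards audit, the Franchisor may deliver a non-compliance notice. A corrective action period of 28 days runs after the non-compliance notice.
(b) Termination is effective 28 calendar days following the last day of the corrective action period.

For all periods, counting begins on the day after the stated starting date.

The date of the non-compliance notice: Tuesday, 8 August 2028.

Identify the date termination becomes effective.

Adding 28 calendar days to 8 August 2028 gives 5 September 2028, which is the last day of the corrective action period.
The date termination becomes effective: 5 September 2028 + 28 days = 3 October 2028.

3 October 2028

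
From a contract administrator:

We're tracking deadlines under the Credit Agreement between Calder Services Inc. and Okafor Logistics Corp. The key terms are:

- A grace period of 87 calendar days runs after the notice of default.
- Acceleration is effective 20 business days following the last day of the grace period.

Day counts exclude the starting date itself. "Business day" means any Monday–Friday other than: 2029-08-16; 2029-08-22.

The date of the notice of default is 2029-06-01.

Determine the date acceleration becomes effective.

The last day of the grace period: 87 calendar days after 2029-06-01 is 2029-08-27.
The date acceleration becomes effective: 20 business days after Monday, 2029-08-27, skipping weekends — Aug 28, Aug 29, Aug 30, Aug 31, …, Sep 20, Sep 21, Sep 24 — lands on Monday, 2029-09-24.

2029-09-24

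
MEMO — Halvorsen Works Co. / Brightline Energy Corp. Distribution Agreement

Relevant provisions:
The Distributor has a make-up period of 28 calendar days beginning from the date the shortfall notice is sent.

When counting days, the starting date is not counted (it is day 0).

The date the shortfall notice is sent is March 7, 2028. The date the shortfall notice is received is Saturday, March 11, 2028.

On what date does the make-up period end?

The last day of the make-up period: 28 calendar days after March 7, 2028 is April 4, 2028.

April 4, 2028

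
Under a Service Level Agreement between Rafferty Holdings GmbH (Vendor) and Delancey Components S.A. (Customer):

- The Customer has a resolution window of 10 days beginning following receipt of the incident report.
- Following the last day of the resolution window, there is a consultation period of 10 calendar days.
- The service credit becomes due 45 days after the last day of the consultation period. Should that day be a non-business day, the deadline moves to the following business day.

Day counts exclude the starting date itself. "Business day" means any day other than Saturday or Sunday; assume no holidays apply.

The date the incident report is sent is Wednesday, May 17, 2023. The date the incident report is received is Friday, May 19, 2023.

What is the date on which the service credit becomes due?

July 24, 2023

Adding 10 calendar days to May 19, 2023 gives May 29, 2023, which is the last day of the resolution window.
The last day of the consultation period: 10 calendar days after May 29, 2023 is June 8, 2023.
The date on which the service credit becomes due: 45 calendar days after June 8, 2023 is July 23, 2023. That falls on a Sunday, so it rolls to the next business day, Monday, July 24, 2023.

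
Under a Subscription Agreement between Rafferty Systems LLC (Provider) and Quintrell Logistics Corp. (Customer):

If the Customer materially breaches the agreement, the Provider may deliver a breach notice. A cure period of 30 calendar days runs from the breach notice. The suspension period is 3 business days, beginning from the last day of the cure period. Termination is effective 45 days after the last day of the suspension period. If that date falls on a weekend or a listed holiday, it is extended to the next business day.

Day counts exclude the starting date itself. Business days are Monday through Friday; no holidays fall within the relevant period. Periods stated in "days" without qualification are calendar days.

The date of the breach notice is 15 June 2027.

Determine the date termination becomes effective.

3 September 2027

The last day of the cure period: 30 calendar days after 15 June 2027 is 15 July 2027.
The last day of the suspension period: counting 3 business days from Thursday, 15 July 2027 (Jul 16, Jul 19, Jul 20, skipping weekends) reaches Tuesday, 20 July 2027.
The date termination becomes effective: 20 July 2027 + 45 days = 3 September 2027. 3 September 2027 is a Friday, so no roll-forward applies.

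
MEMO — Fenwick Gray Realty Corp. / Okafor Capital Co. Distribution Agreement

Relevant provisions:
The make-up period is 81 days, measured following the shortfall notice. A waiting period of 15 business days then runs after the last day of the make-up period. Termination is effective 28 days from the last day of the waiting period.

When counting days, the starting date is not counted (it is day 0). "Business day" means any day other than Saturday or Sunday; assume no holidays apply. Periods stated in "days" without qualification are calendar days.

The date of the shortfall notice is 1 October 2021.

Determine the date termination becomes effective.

The last day of the make-up period: 81 calendar days after 1 October 2021 is 21 December 2021.
From Tuesday, 21 December 2021, 15 business days (Dec 22, Dec 23, Dec 24, Dec 27, …, Jan 7, Jan 10, Jan 11, skipping weekends) brings us to Tuesday, 11 January 2022, which is the last day of the waiting period.
The date termination becomes effective: 28 calendar days after 11 January 2022 is 8 February 2022.

8 February 2022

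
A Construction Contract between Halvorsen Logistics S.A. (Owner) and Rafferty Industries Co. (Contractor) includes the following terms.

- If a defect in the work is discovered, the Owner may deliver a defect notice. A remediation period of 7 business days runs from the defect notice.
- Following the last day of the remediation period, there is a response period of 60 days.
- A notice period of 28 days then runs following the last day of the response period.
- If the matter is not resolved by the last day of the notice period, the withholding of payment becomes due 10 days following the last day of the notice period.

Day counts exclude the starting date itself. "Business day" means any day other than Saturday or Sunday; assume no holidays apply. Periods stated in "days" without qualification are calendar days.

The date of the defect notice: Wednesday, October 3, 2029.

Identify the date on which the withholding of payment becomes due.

January 18, 2030

From Wednesday, October 3, 2029, 7 business days (Oct 4, Oct 5, Oct 8, Oct 9, Oct 10, Oct 11, Oct 12, skipping weekends) brings us to Friday, October 12, 2029, which is the last day of the remediation period.
The last day of the response period: 60 calendar days after October 12, 2029 is December 11, 2029.
The last day of the notice period: 28 calendar days after December 11, 2029 is January 8, 2030.
The date on which the withholding of payment becomes due: January 8, 2030 + 10 days = January 18, 2030.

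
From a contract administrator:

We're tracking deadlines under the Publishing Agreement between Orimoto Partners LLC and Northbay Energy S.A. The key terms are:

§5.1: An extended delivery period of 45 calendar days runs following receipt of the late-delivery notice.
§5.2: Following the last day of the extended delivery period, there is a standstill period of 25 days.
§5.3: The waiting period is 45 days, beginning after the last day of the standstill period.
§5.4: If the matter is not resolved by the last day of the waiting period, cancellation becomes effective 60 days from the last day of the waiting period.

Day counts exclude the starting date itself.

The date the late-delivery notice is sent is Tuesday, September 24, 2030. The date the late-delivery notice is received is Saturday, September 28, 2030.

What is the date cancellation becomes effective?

Adding 45 calendar days to September 28, 2030 gives November 12, 2030, which is the last day of the extended delivery period.
The last day of the standstill period: 25 calendar days after November 12, 2030 is December 7, 2030.
Adding 45 calendar days to December 7, 2030 gives January 21, 2031, which is the last day of the waiting period.
The date cancellation becomes effective: 60 calendar days after January 21, 2031 is March 22, 2031.

March 22, 2031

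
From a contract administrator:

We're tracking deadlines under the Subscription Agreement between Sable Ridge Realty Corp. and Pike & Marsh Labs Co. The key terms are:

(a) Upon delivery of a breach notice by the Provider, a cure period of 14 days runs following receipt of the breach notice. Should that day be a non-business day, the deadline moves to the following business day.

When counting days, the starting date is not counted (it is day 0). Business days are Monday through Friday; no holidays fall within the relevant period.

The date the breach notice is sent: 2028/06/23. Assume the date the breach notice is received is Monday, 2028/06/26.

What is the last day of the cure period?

The last day of the cure period: 2028/06/26 + 14 days = 2028/07/10. 2028/07/10 is a Monday, so no roll-forward applies.

2028/07/10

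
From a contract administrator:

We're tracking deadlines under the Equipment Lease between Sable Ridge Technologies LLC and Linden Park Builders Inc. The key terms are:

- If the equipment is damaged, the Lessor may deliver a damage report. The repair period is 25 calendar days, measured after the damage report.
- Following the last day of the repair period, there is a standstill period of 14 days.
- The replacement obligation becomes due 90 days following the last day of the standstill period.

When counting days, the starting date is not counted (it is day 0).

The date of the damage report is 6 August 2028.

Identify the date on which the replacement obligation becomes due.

Adding 25 calendar days to 6 August 2028 gives 31 August 2028, which is the last day of the repair period.
The last day of the standstill period: 14 calendar days after 31 August 2028 is 14 September 2028.
The date on which the replacement obligation becomes due: 90 calendar days after 14 September 2028 is 13 December 2028.

13 December 2028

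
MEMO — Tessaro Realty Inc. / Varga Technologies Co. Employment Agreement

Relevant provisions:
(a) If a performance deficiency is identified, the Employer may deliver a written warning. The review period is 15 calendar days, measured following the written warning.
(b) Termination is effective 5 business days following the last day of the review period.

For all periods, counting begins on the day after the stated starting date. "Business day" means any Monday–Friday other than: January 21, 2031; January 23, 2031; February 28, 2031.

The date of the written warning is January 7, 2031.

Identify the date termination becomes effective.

January 30, 2031

The last day of the review period: 15 calendar days after January 7, 2031 is January 22, 2031.
The date termination becomes effective: counting 5 business days from Wednesday, January 22, 2031 (Jan 24, Jan 27, Jan 28, Jan 29, Jan 30, skipping weekends and the listed holiday on Jan 23) reaches Thursday, January 30, 2031.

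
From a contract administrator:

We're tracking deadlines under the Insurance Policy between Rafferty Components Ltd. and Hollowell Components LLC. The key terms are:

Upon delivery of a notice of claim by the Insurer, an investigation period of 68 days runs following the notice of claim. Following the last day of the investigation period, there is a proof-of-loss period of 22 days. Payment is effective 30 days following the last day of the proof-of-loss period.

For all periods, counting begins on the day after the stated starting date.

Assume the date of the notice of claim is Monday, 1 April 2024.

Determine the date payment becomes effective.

30 July 2024

The last day of the investigation period: 1 April 2024 + 68 days = 8 June 2024.
The last day of the proof-of-loss period: 22 calendar days after 8 June 2024 is 30 June 2024.
The date payment becomes effective: 30 June 2024 + 30 days = 30 July 2024.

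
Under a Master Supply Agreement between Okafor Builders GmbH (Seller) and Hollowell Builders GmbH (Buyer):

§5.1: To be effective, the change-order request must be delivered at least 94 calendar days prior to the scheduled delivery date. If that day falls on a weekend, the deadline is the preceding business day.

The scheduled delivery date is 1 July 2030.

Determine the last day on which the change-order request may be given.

29 March 2030

1 July 2030 minus 94 days is 29 March 2030. That is a Friday, so no adjustment is needed.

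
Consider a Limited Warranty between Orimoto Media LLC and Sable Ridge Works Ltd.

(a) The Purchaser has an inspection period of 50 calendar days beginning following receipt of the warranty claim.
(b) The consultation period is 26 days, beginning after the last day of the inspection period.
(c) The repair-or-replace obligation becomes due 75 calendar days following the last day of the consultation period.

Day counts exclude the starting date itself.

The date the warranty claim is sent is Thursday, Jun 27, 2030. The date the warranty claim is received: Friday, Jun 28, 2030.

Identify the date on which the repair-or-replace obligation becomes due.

Nov 26, 2030

Adding 50 calendar days to Jun 28, 2030 gives Aug 17, 2030, which is the last day of the inspection period.
The last day of the consultation period: 26 calendar days after Aug 17, 2030 is Sep 12, 2030.
The date on which the repair-or-replace obligation becomes due: 75 calendar days after Sep 12, 2030 is Nov 26, 2030.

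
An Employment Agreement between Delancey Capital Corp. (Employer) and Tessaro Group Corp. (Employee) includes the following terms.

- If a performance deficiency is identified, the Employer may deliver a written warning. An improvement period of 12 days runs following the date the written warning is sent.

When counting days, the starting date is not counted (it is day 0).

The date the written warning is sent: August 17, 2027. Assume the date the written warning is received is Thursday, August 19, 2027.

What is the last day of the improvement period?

August 29, 2027

The last day of the improvement period: 12 calendar days after August 17, 2027 is August 29, 2027.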